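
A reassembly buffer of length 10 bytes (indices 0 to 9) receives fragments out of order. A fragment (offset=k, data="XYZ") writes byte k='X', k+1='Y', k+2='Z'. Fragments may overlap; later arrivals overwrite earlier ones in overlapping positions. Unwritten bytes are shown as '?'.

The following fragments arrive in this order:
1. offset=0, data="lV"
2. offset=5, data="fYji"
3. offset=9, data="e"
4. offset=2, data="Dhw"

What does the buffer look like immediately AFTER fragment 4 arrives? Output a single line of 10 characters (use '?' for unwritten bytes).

Fragment 1: offset=0 data="lV" -> buffer=lV????????
Fragment 2: offset=5 data="fYji" -> buffer=lV???fYji?
Fragment 3: offset=9 data="e" -> buffer=lV???fYjie
Fragment 4: offset=2 data="Dhw" -> buffer=lVDhwfYjie

Answer: lVDhwfYjie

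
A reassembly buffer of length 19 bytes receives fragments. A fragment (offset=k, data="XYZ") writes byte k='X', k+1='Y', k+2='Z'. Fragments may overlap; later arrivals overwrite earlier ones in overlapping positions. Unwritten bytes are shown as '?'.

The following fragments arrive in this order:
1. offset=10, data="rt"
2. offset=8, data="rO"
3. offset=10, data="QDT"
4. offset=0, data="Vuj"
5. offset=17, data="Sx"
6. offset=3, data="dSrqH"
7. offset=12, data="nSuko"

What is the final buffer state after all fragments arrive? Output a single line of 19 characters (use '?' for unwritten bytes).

Fragment 1: offset=10 data="rt" -> buffer=??????????rt???????
Fragment 2: offset=8 data="rO" -> buffer=????????rOrt???????
Fragment 3: offset=10 data="QDT" -> buffer=????????rOQDT??????
Fragment 4: offset=0 data="Vuj" -> buffer=Vuj?????rOQDT??????
Fragment 5: offset=17 data="Sx" -> buffer=Vuj?????rOQDT????Sx
Fragment 6: offset=3 data="dSrqH" -> buffer=VujdSrqHrOQDT????Sx
Fragment 7: offset=12 data="nSuko" -> buffer=VujdSrqHrOQDnSukoSx

Answer: VujdSrqHrOQDnSukoSx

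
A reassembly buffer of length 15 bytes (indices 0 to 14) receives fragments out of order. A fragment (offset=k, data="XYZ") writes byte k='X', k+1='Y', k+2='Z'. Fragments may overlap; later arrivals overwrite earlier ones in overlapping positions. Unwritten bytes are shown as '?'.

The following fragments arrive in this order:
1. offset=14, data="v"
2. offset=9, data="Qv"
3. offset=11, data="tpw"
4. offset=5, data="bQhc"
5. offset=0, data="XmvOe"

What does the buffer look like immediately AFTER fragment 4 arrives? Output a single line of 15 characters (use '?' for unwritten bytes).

Answer: ?????bQhcQvtpwv

Derivation:
Fragment 1: offset=14 data="v" -> buffer=??????????????v
Fragment 2: offset=9 data="Qv" -> buffer=?????????Qv???v
Fragment 3: offset=11 data="tpw" -> buffer=?????????Qvtpwv
Fragment 4: offset=5 data="bQhc" -> buffer=?????bQhcQvtpwv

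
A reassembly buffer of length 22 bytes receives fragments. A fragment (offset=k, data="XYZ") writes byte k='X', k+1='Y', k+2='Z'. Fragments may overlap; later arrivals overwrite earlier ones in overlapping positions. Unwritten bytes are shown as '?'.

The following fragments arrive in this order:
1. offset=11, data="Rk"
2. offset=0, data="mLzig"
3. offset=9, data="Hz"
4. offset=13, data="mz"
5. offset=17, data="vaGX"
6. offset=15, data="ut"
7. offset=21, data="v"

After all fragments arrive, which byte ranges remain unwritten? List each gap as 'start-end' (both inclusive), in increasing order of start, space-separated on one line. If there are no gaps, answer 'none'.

Fragment 1: offset=11 len=2
Fragment 2: offset=0 len=5
Fragment 3: offset=9 len=2
Fragment 4: offset=13 len=2
Fragment 5: offset=17 len=4
Fragment 6: offset=15 len=2
Fragment 7: offset=21 len=1
Gaps: 5-8

Answer: 5-8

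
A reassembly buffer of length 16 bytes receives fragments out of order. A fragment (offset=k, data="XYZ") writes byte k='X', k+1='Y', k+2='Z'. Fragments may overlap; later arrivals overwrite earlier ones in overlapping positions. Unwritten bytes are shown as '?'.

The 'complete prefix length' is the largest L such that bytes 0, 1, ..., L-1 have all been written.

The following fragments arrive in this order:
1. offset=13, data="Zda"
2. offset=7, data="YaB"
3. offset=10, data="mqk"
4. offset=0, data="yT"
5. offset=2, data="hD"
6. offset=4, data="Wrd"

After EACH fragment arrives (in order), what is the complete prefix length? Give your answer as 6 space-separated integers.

Answer: 0 0 0 2 4 16

Derivation:
Fragment 1: offset=13 data="Zda" -> buffer=?????????????Zda -> prefix_len=0
Fragment 2: offset=7 data="YaB" -> buffer=???????YaB???Zda -> prefix_len=0
Fragment 3: offset=10 data="mqk" -> buffer=???????YaBmqkZda -> prefix_len=0
Fragment 4: offset=0 data="yT" -> buffer=yT?????YaBmqkZda -> prefix_len=2
Fragment 5: offset=2 data="hD" -> buffer=yThD???YaBmqkZda -> prefix_len=4
Fragment 6: offset=4 data="Wrd" -> buffer=yThDWrdYaBmqkZda -> prefix_len=16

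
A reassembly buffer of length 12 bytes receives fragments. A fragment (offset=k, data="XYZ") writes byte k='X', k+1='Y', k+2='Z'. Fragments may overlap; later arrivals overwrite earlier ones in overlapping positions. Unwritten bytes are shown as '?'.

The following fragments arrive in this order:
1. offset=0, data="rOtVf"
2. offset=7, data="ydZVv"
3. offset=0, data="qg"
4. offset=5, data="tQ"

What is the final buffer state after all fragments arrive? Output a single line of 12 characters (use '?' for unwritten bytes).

Answer: qgtVftQydZVv

Derivation:
Fragment 1: offset=0 data="rOtVf" -> buffer=rOtVf???????
Fragment 2: offset=7 data="ydZVv" -> buffer=rOtVf??ydZVv
Fragment 3: offset=0 data="qg" -> buffer=qgtVf??ydZVv
Fragment 4: offset=5 data="tQ" -> buffer=qgtVftQydZVv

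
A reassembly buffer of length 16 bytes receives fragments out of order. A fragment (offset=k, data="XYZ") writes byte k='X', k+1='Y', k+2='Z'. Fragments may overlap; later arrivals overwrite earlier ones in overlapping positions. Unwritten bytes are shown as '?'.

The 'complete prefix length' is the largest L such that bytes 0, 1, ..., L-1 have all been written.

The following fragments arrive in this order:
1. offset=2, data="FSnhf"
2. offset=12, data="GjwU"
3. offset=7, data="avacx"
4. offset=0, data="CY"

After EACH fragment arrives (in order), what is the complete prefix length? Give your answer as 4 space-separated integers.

Fragment 1: offset=2 data="FSnhf" -> buffer=??FSnhf????????? -> prefix_len=0
Fragment 2: offset=12 data="GjwU" -> buffer=??FSnhf?????GjwU -> prefix_len=0
Fragment 3: offset=7 data="avacx" -> buffer=??FSnhfavacxGjwU -> prefix_len=0
Fragment 4: offset=0 data="CY" -> buffer=CYFSnhfavacxGjwU -> prefix_len=16

Answer: 0 0 0 16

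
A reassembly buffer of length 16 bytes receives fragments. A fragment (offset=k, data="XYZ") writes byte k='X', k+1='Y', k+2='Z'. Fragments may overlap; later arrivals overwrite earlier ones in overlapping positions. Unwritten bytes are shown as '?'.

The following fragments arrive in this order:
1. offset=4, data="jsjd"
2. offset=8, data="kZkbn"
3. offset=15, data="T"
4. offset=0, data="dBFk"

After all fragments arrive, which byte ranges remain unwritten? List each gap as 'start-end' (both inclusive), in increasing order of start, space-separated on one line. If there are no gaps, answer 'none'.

Fragment 1: offset=4 len=4
Fragment 2: offset=8 len=5
Fragment 3: offset=15 len=1
Fragment 4: offset=0 len=4
Gaps: 13-14

Answer: 13-14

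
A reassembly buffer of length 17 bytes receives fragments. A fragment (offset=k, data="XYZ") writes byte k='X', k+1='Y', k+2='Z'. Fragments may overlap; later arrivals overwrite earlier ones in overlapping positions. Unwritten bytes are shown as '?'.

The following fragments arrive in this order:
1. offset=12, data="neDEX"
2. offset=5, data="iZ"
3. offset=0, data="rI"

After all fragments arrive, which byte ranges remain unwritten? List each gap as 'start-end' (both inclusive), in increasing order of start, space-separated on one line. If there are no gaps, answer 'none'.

Fragment 1: offset=12 len=5
Fragment 2: offset=5 len=2
Fragment 3: offset=0 len=2
Gaps: 2-4 7-11

Answer: 2-4 7-11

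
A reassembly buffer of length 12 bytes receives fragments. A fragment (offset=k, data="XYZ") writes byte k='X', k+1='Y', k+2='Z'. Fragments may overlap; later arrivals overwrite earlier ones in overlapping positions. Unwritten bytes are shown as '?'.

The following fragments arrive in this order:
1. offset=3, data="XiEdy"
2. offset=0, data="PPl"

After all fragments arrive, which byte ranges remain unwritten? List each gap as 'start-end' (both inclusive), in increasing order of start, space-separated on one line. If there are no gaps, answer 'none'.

Fragment 1: offset=3 len=5
Fragment 2: offset=0 len=3
Gaps: 8-11

Answer: 8-11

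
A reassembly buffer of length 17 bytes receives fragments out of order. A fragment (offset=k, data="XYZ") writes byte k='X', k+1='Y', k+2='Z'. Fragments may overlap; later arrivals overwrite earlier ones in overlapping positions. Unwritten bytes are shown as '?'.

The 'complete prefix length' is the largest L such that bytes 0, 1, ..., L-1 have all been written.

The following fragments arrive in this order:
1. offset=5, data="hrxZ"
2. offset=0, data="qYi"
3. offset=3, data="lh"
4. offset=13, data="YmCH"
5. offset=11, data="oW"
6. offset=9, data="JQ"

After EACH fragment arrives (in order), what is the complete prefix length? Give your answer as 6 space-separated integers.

Fragment 1: offset=5 data="hrxZ" -> buffer=?????hrxZ???????? -> prefix_len=0
Fragment 2: offset=0 data="qYi" -> buffer=qYi??hrxZ???????? -> prefix_len=3
Fragment 3: offset=3 data="lh" -> buffer=qYilhhrxZ???????? -> prefix_len=9
Fragment 4: offset=13 data="YmCH" -> buffer=qYilhhrxZ????YmCH -> prefix_len=9
Fragment 5: offset=11 data="oW" -> buffer=qYilhhrxZ??oWYmCH -> prefix_len=9
Fragment 6: offset=9 data="JQ" -> buffer=qYilhhrxZJQoWYmCH -> prefix_len=17

Answer: 0 3 9 9 9 17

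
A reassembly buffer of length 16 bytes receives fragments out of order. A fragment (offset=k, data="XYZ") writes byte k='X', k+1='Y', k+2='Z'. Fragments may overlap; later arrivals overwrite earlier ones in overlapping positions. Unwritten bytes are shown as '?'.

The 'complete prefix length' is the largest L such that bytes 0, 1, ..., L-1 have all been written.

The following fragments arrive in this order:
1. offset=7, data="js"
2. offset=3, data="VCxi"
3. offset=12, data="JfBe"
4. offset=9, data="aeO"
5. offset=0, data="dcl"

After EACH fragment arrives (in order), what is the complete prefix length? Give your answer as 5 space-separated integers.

Fragment 1: offset=7 data="js" -> buffer=???????js??????? -> prefix_len=0
Fragment 2: offset=3 data="VCxi" -> buffer=???VCxijs??????? -> prefix_len=0
Fragment 3: offset=12 data="JfBe" -> buffer=???VCxijs???JfBe -> prefix_len=0
Fragment 4: offset=9 data="aeO" -> buffer=???VCxijsaeOJfBe -> prefix_len=0
Fragment 5: offset=0 data="dcl" -> buffer=dclVCxijsaeOJfBe -> prefix_len=16

Answer: 0 0 0 0 16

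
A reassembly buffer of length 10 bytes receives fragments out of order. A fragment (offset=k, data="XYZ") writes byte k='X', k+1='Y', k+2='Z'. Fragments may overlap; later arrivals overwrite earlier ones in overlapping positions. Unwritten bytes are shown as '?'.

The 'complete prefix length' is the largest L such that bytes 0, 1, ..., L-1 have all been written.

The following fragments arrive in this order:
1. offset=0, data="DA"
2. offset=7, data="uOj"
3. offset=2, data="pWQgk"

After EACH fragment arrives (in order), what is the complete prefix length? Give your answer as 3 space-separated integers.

Answer: 2 2 10

Derivation:
Fragment 1: offset=0 data="DA" -> buffer=DA???????? -> prefix_len=2
Fragment 2: offset=7 data="uOj" -> buffer=DA?????uOj -> prefix_len=2
Fragment 3: offset=2 data="pWQgk" -> buffer=DApWQgkuOj -> prefix_len=10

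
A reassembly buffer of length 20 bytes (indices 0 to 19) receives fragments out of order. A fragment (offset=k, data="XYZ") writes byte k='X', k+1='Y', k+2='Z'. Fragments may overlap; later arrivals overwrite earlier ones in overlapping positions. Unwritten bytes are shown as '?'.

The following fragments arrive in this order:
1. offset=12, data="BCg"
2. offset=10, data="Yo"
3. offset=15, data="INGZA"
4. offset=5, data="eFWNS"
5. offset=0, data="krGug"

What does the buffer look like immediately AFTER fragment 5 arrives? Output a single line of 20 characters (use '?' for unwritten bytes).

Answer: krGugeFWNSYoBCgINGZA

Derivation:
Fragment 1: offset=12 data="BCg" -> buffer=????????????BCg?????
Fragment 2: offset=10 data="Yo" -> buffer=??????????YoBCg?????
Fragment 3: offset=15 data="INGZA" -> buffer=??????????YoBCgINGZA
Fragment 4: offset=5 data="eFWNS" -> buffer=?????eFWNSYoBCgINGZA
Fragment 5: offset=0 data="krGug" -> buffer=krGugeFWNSYoBCgINGZA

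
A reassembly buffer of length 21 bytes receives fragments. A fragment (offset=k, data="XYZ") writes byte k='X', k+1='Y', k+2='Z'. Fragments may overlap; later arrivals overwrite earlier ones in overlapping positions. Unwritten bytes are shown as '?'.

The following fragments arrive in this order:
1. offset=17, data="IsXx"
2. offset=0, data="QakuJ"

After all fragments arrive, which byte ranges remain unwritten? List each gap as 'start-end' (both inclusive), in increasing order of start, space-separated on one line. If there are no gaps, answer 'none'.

Fragment 1: offset=17 len=4
Fragment 2: offset=0 len=5
Gaps: 5-16

Answer: 5-16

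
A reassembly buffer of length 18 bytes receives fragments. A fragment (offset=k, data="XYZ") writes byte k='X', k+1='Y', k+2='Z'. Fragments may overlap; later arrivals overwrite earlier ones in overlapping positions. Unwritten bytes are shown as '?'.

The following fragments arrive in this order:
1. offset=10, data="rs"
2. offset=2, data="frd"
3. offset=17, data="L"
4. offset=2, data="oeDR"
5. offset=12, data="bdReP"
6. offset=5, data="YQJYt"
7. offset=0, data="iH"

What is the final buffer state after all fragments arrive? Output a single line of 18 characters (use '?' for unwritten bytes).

Fragment 1: offset=10 data="rs" -> buffer=??????????rs??????
Fragment 2: offset=2 data="frd" -> buffer=??frd?????rs??????
Fragment 3: offset=17 data="L" -> buffer=??frd?????rs?????L
Fragment 4: offset=2 data="oeDR" -> buffer=??oeDR????rs?????L
Fragment 5: offset=12 data="bdReP" -> buffer=??oeDR????rsbdRePL
Fragment 6: offset=5 data="YQJYt" -> buffer=??oeDYQJYtrsbdRePL
Fragment 7: offset=0 data="iH" -> buffer=iHoeDYQJYtrsbdRePL

Answer: iHoeDYQJYtrsbdRePL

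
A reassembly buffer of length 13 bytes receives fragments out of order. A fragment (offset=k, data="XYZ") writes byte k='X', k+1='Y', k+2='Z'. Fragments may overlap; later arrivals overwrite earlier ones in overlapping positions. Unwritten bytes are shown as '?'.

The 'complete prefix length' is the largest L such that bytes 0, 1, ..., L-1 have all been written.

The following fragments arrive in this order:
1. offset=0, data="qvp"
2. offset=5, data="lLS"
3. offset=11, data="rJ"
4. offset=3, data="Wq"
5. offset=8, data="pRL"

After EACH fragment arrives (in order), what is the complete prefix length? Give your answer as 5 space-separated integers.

Answer: 3 3 3 8 13

Derivation:
Fragment 1: offset=0 data="qvp" -> buffer=qvp?????????? -> prefix_len=3
Fragment 2: offset=5 data="lLS" -> buffer=qvp??lLS????? -> prefix_len=3
Fragment 3: offset=11 data="rJ" -> buffer=qvp??lLS???rJ -> prefix_len=3
Fragment 4: offset=3 data="Wq" -> buffer=qvpWqlLS???rJ -> prefix_len=8
Fragment 5: offset=8 data="pRL" -> buffer=qvpWqlLSpRLrJ -> prefix_len=13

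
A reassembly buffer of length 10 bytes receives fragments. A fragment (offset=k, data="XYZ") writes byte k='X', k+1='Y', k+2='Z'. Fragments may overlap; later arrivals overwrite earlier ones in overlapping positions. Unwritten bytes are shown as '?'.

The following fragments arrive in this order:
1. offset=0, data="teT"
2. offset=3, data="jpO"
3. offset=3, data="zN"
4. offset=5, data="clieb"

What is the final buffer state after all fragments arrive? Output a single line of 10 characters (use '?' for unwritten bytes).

Fragment 1: offset=0 data="teT" -> buffer=teT???????
Fragment 2: offset=3 data="jpO" -> buffer=teTjpO????
Fragment 3: offset=3 data="zN" -> buffer=teTzNO????
Fragment 4: offset=5 data="clieb" -> buffer=teTzNclieb

Answer: teTzNclieb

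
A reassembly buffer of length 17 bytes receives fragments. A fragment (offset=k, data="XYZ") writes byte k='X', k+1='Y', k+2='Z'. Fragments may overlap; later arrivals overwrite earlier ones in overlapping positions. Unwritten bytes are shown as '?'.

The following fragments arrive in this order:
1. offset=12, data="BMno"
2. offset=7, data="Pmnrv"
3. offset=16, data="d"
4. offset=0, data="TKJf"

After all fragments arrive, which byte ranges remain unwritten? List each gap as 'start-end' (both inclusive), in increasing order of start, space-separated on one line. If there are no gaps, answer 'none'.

Fragment 1: offset=12 len=4
Fragment 2: offset=7 len=5
Fragment 3: offset=16 len=1
Fragment 4: offset=0 len=4
Gaps: 4-6

Answer: 4-6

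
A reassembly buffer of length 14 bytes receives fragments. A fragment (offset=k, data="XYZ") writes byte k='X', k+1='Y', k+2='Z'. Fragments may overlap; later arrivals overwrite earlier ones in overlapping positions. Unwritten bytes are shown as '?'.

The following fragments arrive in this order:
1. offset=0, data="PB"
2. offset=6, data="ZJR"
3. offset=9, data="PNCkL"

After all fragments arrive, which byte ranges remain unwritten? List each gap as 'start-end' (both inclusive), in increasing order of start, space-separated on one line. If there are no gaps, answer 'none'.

Fragment 1: offset=0 len=2
Fragment 2: offset=6 len=3
Fragment 3: offset=9 len=5
Gaps: 2-5

Answer: 2-5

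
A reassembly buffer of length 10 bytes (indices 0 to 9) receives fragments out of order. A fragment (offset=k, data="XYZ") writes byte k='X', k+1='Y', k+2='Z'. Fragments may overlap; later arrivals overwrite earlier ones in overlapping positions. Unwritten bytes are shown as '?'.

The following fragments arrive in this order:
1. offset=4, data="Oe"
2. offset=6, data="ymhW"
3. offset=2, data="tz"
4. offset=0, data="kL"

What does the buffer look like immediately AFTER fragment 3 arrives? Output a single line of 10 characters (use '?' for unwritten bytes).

Fragment 1: offset=4 data="Oe" -> buffer=????Oe????
Fragment 2: offset=6 data="ymhW" -> buffer=????OeymhW
Fragment 3: offset=2 data="tz" -> buffer=??tzOeymhW

Answer: ??tzOeymhW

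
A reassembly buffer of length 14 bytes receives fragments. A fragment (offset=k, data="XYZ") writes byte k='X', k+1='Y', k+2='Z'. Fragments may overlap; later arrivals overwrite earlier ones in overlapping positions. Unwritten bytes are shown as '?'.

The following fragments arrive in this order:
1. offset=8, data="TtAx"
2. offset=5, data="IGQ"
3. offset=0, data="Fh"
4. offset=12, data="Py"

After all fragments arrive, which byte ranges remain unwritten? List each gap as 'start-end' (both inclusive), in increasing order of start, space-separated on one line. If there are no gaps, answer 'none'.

Answer: 2-4

Derivation:
Fragment 1: offset=8 len=4
Fragment 2: offset=5 len=3
Fragment 3: offset=0 len=2
Fragment 4: offset=12 len=2
Gaps: 2-4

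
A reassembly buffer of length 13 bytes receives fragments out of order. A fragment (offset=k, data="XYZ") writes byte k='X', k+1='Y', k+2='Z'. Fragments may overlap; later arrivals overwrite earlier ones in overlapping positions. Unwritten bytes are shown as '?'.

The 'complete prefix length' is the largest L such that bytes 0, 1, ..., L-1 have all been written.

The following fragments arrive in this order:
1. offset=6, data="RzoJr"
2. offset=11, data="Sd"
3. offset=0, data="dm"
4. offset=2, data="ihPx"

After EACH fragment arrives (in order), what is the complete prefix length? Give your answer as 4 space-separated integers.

Fragment 1: offset=6 data="RzoJr" -> buffer=??????RzoJr?? -> prefix_len=0
Fragment 2: offset=11 data="Sd" -> buffer=??????RzoJrSd -> prefix_len=0
Fragment 3: offset=0 data="dm" -> buffer=dm????RzoJrSd -> prefix_len=2
Fragment 4: offset=2 data="ihPx" -> buffer=dmihPxRzoJrSd -> prefix_len=13

Answer: 0 0 2 13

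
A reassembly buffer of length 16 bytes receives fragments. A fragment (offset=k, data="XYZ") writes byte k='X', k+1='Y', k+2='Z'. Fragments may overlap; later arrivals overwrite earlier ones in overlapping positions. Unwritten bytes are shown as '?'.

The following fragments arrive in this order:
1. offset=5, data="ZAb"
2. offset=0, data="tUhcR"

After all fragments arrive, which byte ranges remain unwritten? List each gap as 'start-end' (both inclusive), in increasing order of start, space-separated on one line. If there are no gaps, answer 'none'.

Fragment 1: offset=5 len=3
Fragment 2: offset=0 len=5
Gaps: 8-15

Answer: 8-15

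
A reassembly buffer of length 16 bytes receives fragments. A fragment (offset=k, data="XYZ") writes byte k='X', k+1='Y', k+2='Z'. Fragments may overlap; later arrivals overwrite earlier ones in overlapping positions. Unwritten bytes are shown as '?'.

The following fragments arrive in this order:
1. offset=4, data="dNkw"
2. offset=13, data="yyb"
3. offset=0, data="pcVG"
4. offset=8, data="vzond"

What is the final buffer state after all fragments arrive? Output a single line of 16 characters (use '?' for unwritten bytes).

Fragment 1: offset=4 data="dNkw" -> buffer=????dNkw????????
Fragment 2: offset=13 data="yyb" -> buffer=????dNkw?????yyb
Fragment 3: offset=0 data="pcVG" -> buffer=pcVGdNkw?????yyb
Fragment 4: offset=8 data="vzond" -> buffer=pcVGdNkwvzondyyb

Answer: pcVGdNkwvzondyyb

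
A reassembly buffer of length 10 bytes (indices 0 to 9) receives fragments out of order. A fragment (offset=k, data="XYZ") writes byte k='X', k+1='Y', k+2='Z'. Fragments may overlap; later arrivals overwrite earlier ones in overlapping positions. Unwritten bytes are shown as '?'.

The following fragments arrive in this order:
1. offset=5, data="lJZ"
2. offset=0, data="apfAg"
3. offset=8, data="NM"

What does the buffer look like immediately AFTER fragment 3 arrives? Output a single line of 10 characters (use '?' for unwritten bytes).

Answer: apfAglJZNM

Derivation:
Fragment 1: offset=5 data="lJZ" -> buffer=?????lJZ??
Fragment 2: offset=0 data="apfAg" -> buffer=apfAglJZ??
Fragment 3: offset=8 data="NM" -> buffer=apfAglJZNM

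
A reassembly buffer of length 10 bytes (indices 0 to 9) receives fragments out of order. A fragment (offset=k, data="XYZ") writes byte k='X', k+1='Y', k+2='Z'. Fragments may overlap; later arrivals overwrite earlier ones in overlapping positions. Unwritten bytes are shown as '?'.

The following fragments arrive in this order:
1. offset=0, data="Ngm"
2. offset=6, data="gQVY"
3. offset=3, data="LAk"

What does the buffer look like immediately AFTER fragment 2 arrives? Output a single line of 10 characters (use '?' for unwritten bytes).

Answer: Ngm???gQVY

Derivation:
Fragment 1: offset=0 data="Ngm" -> buffer=Ngm???????
Fragment 2: offset=6 data="gQVY" -> buffer=Ngm???gQVY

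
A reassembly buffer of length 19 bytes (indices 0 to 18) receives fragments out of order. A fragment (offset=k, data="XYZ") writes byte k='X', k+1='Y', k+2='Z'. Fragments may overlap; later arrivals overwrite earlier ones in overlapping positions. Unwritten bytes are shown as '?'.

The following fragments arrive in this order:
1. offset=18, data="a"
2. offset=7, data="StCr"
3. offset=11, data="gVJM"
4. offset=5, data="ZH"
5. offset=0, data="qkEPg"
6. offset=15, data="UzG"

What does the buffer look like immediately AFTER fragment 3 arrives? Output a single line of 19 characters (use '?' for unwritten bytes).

Answer: ???????StCrgVJM???a

Derivation:
Fragment 1: offset=18 data="a" -> buffer=??????????????????a
Fragment 2: offset=7 data="StCr" -> buffer=???????StCr???????a
Fragment 3: offset=11 data="gVJM" -> buffer=???????StCrgVJM???a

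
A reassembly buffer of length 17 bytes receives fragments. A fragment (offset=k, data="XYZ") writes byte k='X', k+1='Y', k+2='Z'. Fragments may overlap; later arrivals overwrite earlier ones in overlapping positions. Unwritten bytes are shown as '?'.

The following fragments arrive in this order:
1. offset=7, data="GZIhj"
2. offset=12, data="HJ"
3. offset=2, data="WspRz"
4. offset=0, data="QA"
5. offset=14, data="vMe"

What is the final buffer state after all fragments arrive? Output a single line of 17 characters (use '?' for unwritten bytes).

Answer: QAWspRzGZIhjHJvMe

Derivation:
Fragment 1: offset=7 data="GZIhj" -> buffer=???????GZIhj?????
Fragment 2: offset=12 data="HJ" -> buffer=???????GZIhjHJ???
Fragment 3: offset=2 data="WspRz" -> buffer=??WspRzGZIhjHJ???
Fragment 4: offset=0 data="QA" -> buffer=QAWspRzGZIhjHJ???
Fragment 5: offset=14 data="vMe" -> buffer=QAWspRzGZIhjHJvMe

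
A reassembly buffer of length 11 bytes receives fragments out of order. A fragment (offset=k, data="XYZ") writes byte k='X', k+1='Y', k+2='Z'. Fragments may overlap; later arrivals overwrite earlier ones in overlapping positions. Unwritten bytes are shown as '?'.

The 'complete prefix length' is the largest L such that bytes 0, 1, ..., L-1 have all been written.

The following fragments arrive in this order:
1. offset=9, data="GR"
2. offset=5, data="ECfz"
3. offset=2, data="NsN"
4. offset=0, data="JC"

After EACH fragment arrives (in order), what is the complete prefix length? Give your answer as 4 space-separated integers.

Fragment 1: offset=9 data="GR" -> buffer=?????????GR -> prefix_len=0
Fragment 2: offset=5 data="ECfz" -> buffer=?????ECfzGR -> prefix_len=0
Fragment 3: offset=2 data="NsN" -> buffer=??NsNECfzGR -> prefix_len=0
Fragment 4: offset=0 data="JC" -> buffer=JCNsNECfzGR -> prefix_len=11

Answer: 0 0 0 11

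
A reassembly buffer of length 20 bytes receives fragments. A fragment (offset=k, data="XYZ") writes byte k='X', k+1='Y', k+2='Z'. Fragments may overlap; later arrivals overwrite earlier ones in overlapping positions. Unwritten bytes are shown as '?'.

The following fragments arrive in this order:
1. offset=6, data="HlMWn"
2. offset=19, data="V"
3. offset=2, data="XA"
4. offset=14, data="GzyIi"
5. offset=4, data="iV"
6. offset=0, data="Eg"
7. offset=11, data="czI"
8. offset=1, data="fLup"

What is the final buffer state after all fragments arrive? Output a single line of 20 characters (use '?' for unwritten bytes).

Answer: EfLupVHlMWnczIGzyIiV

Derivation:
Fragment 1: offset=6 data="HlMWn" -> buffer=??????HlMWn?????????
Fragment 2: offset=19 data="V" -> buffer=??????HlMWn????????V
Fragment 3: offset=2 data="XA" -> buffer=??XA??HlMWn????????V
Fragment 4: offset=14 data="GzyIi" -> buffer=??XA??HlMWn???GzyIiV
Fragment 5: offset=4 data="iV" -> buffer=??XAiVHlMWn???GzyIiV
Fragment 6: offset=0 data="Eg" -> buffer=EgXAiVHlMWn???GzyIiV
Fragment 7: offset=11 data="czI" -> buffer=EgXAiVHlMWnczIGzyIiV
Fragment 8: offset=1 data="fLup" -> buffer=EfLupVHlMWnczIGzyIiV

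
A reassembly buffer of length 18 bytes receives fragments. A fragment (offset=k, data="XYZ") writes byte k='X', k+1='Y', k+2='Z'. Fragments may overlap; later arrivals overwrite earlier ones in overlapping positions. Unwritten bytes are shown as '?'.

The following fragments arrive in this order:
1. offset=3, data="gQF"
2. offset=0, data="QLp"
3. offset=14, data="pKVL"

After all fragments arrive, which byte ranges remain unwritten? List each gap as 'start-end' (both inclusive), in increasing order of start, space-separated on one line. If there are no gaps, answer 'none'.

Fragment 1: offset=3 len=3
Fragment 2: offset=0 len=3
Fragment 3: offset=14 len=4
Gaps: 6-13

Answer: 6-13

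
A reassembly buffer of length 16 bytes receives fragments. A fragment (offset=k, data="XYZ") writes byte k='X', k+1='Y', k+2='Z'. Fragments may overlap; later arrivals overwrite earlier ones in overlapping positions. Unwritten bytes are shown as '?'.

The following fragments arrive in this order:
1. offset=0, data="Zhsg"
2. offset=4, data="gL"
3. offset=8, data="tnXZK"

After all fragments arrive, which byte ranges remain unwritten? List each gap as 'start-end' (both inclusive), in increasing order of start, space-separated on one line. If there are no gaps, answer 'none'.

Fragment 1: offset=0 len=4
Fragment 2: offset=4 len=2
Fragment 3: offset=8 len=5
Gaps: 6-7 13-15

Answer: 6-7 13-15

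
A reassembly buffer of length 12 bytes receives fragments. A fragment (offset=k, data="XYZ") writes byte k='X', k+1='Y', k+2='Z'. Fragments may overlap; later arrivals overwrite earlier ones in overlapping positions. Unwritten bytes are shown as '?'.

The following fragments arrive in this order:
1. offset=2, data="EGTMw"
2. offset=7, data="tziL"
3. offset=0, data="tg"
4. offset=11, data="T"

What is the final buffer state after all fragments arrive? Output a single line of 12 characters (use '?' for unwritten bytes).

Fragment 1: offset=2 data="EGTMw" -> buffer=??EGTMw?????
Fragment 2: offset=7 data="tziL" -> buffer=??EGTMwtziL?
Fragment 3: offset=0 data="tg" -> buffer=tgEGTMwtziL?
Fragment 4: offset=11 data="T" -> buffer=tgEGTMwtziLT

Answer: tgEGTMwtziLT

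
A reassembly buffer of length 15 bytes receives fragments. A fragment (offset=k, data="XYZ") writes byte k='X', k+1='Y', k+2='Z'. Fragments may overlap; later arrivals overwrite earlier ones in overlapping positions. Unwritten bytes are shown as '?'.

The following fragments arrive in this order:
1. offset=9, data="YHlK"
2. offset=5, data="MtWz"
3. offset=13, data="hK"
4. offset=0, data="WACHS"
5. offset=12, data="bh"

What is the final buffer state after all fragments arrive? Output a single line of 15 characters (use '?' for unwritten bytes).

Answer: WACHSMtWzYHlbhK

Derivation:
Fragment 1: offset=9 data="YHlK" -> buffer=?????????YHlK??
Fragment 2: offset=5 data="MtWz" -> buffer=?????MtWzYHlK??
Fragment 3: offset=13 data="hK" -> buffer=?????MtWzYHlKhK
Fragment 4: offset=0 data="WACHS" -> buffer=WACHSMtWzYHlKhK
Fragment 5: offset=12 data="bh" -> buffer=WACHSMtWzYHlbhK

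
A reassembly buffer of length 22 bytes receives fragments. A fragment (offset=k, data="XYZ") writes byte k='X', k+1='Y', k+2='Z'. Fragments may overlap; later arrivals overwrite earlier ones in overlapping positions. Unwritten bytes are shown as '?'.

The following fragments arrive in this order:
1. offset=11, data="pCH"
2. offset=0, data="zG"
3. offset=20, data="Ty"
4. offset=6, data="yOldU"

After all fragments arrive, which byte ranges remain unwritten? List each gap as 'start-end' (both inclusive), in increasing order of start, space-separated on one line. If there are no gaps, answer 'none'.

Answer: 2-5 14-19

Derivation:
Fragment 1: offset=11 len=3
Fragment 2: offset=0 len=2
Fragment 3: offset=20 len=2
Fragment 4: offset=6 len=5
Gaps: 2-5 14-19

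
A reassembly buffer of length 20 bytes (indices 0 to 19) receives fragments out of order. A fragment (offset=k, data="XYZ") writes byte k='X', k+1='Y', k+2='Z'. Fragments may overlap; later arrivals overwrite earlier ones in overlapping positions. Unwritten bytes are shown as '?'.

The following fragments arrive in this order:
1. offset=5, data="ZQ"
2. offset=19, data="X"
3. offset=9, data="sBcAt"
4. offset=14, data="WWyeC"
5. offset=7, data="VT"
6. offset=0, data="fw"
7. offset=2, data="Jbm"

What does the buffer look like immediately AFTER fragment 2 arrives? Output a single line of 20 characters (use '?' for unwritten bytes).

Fragment 1: offset=5 data="ZQ" -> buffer=?????ZQ?????????????
Fragment 2: offset=19 data="X" -> buffer=?????ZQ????????????X

Answer: ?????ZQ????????????X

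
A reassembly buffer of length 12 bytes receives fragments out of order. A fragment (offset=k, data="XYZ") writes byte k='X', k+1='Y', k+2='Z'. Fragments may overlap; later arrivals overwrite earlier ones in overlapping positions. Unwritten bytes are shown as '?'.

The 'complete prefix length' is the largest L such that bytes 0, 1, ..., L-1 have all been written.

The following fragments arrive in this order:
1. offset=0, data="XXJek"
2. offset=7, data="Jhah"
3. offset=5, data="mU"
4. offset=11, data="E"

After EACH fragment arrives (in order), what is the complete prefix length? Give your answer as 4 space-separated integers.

Fragment 1: offset=0 data="XXJek" -> buffer=XXJek??????? -> prefix_len=5
Fragment 2: offset=7 data="Jhah" -> buffer=XXJek??Jhah? -> prefix_len=5
Fragment 3: offset=5 data="mU" -> buffer=XXJekmUJhah? -> prefix_len=11
Fragment 4: offset=11 data="E" -> buffer=XXJekmUJhahE -> prefix_len=12

Answer: 5 5 11 12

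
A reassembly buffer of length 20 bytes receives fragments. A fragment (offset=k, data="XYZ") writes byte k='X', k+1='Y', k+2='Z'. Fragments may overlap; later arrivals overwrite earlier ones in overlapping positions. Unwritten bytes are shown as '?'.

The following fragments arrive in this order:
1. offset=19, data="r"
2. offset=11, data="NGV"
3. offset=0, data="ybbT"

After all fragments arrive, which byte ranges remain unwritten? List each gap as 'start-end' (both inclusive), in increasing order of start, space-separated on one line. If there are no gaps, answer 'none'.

Fragment 1: offset=19 len=1
Fragment 2: offset=11 len=3
Fragment 3: offset=0 len=4
Gaps: 4-10 14-18

Answer: 4-10 14-18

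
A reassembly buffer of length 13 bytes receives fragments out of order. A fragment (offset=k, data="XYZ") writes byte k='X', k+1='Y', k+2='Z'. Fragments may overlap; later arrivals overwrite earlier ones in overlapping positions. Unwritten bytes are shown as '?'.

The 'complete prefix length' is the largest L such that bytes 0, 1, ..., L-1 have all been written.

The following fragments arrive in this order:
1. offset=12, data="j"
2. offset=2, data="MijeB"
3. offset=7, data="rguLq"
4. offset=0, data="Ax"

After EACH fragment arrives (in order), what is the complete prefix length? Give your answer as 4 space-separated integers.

Answer: 0 0 0 13

Derivation:
Fragment 1: offset=12 data="j" -> buffer=????????????j -> prefix_len=0
Fragment 2: offset=2 data="MijeB" -> buffer=??MijeB?????j -> prefix_len=0
Fragment 3: offset=7 data="rguLq" -> buffer=??MijeBrguLqj -> prefix_len=0
Fragment 4: offset=0 data="Ax" -> buffer=AxMijeBrguLqj -> prefix_len=13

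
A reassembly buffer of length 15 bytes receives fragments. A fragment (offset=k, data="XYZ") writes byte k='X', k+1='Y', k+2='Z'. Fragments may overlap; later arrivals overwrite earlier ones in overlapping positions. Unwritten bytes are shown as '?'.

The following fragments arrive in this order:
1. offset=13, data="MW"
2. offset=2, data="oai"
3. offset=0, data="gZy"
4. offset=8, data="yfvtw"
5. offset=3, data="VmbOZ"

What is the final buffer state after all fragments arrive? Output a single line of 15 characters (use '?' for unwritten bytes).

Fragment 1: offset=13 data="MW" -> buffer=?????????????MW
Fragment 2: offset=2 data="oai" -> buffer=??oai????????MW
Fragment 3: offset=0 data="gZy" -> buffer=gZyai????????MW
Fragment 4: offset=8 data="yfvtw" -> buffer=gZyai???yfvtwMW
Fragment 5: offset=3 data="VmbOZ" -> buffer=gZyVmbOZyfvtwMW

Answer: gZyVmbOZyfvtwMW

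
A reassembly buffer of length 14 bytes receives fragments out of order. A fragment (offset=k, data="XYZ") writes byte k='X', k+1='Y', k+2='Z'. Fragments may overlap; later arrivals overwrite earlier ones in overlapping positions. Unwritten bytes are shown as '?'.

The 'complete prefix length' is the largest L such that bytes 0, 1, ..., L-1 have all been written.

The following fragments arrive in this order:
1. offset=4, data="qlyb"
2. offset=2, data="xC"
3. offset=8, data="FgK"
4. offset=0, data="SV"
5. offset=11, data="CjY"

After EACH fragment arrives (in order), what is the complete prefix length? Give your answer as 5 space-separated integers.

Answer: 0 0 0 11 14

Derivation:
Fragment 1: offset=4 data="qlyb" -> buffer=????qlyb?????? -> prefix_len=0
Fragment 2: offset=2 data="xC" -> buffer=??xCqlyb?????? -> prefix_len=0
Fragment 3: offset=8 data="FgK" -> buffer=??xCqlybFgK??? -> prefix_len=0
Fragment 4: offset=0 data="SV" -> buffer=SVxCqlybFgK??? -> prefix_len=11
Fragment 5: offset=11 data="CjY" -> buffer=SVxCqlybFgKCjY -> prefix_len=14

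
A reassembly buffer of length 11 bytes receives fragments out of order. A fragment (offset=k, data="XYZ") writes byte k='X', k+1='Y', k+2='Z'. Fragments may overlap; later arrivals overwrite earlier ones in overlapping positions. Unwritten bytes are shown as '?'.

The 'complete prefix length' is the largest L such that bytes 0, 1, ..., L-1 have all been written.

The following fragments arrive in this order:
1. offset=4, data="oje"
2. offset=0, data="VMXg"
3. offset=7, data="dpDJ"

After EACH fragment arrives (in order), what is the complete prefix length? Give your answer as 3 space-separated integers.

Answer: 0 7 11

Derivation:
Fragment 1: offset=4 data="oje" -> buffer=????oje???? -> prefix_len=0
Fragment 2: offset=0 data="VMXg" -> buffer=VMXgoje???? -> prefix_len=7
Fragment 3: offset=7 data="dpDJ" -> buffer=VMXgojedpDJ -> prefix_len=11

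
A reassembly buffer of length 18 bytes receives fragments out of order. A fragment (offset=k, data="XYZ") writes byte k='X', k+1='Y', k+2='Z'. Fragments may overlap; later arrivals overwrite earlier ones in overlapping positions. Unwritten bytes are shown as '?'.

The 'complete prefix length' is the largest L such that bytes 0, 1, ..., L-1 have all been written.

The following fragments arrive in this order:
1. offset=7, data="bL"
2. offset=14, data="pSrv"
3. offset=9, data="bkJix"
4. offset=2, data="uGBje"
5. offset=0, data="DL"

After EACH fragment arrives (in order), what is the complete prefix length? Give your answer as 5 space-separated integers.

Fragment 1: offset=7 data="bL" -> buffer=???????bL????????? -> prefix_len=0
Fragment 2: offset=14 data="pSrv" -> buffer=???????bL?????pSrv -> prefix_len=0
Fragment 3: offset=9 data="bkJix" -> buffer=???????bLbkJixpSrv -> prefix_len=0
Fragment 4: offset=2 data="uGBje" -> buffer=??uGBjebLbkJixpSrv -> prefix_len=0
Fragment 5: offset=0 data="DL" -> buffer=DLuGBjebLbkJixpSrv -> prefix_len=18

Answer: 0 0 0 0 18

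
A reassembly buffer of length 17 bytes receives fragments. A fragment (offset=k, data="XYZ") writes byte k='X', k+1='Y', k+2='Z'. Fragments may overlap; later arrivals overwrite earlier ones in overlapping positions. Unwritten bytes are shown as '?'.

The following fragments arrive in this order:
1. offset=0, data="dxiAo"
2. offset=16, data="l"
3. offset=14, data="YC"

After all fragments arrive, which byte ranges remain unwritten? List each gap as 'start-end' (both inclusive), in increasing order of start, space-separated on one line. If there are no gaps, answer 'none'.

Answer: 5-13

Derivation:
Fragment 1: offset=0 len=5
Fragment 2: offset=16 len=1
Fragment 3: offset=14 len=2
Gaps: 5-13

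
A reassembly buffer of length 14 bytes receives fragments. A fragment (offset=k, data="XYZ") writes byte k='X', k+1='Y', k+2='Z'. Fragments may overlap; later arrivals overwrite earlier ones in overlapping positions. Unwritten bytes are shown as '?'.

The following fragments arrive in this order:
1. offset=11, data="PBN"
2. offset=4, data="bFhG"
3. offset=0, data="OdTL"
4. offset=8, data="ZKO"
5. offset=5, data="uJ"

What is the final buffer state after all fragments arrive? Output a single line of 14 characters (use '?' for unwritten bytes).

Fragment 1: offset=11 data="PBN" -> buffer=???????????PBN
Fragment 2: offset=4 data="bFhG" -> buffer=????bFhG???PBN
Fragment 3: offset=0 data="OdTL" -> buffer=OdTLbFhG???PBN
Fragment 4: offset=8 data="ZKO" -> buffer=OdTLbFhGZKOPBN
Fragment 5: offset=5 data="uJ" -> buffer=OdTLbuJGZKOPBN

Answer: OdTLbuJGZKOPBN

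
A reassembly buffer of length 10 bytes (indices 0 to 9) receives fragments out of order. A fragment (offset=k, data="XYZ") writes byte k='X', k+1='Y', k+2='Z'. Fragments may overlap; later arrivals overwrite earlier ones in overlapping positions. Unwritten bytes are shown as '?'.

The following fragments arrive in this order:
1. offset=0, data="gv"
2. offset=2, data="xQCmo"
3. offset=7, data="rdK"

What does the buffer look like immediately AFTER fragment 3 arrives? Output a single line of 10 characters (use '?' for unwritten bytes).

Answer: gvxQCmordK

Derivation:
Fragment 1: offset=0 data="gv" -> buffer=gv????????
Fragment 2: offset=2 data="xQCmo" -> buffer=gvxQCmo???
Fragment 3: offset=7 data="rdK" -> buffer=gvxQCmordK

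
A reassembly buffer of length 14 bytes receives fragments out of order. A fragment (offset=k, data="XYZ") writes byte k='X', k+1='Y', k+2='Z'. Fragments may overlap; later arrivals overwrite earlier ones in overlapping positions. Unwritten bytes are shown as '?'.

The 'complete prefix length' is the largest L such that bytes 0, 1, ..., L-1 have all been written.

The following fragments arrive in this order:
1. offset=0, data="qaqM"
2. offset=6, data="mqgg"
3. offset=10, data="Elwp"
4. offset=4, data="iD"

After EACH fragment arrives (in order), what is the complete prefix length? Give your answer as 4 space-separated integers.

Fragment 1: offset=0 data="qaqM" -> buffer=qaqM?????????? -> prefix_len=4
Fragment 2: offset=6 data="mqgg" -> buffer=qaqM??mqgg???? -> prefix_len=4
Fragment 3: offset=10 data="Elwp" -> buffer=qaqM??mqggElwp -> prefix_len=4
Fragment 4: offset=4 data="iD" -> buffer=qaqMiDmqggElwp -> prefix_len=14

Answer: 4 4 4 14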